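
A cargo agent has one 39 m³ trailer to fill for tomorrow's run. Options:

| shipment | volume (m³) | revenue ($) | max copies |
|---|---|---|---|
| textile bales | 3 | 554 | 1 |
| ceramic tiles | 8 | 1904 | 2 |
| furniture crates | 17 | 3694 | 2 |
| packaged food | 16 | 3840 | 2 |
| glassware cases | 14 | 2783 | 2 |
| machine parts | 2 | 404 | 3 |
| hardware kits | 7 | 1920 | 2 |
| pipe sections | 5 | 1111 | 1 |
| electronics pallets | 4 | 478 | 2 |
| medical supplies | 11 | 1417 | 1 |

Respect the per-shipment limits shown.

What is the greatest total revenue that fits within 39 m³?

Density check — hardware kits 274.29, packaged food 240.00, ceramic tiles 238.00 are the best per m³.
Greedy by ratio would take ceramic tiles + packaged food + 2×hardware kits: 38 m³ used, total 9584.
Replace ceramic tiles and hardware kits with packaged food: the trade gains 16 net, giving 9600 at 39 m³.
Nothing else within 39 m³ beats 9600.

9600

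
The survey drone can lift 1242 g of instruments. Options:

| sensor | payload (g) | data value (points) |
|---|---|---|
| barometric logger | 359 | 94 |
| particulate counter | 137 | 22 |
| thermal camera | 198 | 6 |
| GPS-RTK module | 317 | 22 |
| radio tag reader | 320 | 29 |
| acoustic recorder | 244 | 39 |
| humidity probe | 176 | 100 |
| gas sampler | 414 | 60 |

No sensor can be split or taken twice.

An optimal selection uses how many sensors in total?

The maximum data value within 1242 g is 293.
For example barometric logger + acoustic recorder + humidity probe + gas sampler achieves it, using 1193 g.
Every optimal selection uses 4 sensors.

4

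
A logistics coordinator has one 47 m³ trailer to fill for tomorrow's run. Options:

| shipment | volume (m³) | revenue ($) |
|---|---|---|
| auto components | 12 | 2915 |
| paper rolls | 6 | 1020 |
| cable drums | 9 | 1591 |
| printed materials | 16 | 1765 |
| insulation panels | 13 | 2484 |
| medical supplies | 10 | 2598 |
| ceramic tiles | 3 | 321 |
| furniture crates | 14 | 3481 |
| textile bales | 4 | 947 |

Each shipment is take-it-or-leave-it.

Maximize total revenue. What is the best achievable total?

Auto components + paper rolls + medical supplies + furniture crates + textile bales uses 46 of the 47 m³ and totals 10961.
The spare 1 m³ is too small for any remaining shipment, and no exchange beats 10961.

10961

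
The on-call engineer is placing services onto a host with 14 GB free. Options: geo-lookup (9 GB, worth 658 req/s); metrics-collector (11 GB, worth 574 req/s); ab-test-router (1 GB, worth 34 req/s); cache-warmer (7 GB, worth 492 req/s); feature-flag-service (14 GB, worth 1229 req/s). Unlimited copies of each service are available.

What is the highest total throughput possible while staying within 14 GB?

1229

Taking feature-flag-service: 14 GB used, 1229 in throughput.
Every other selection either busts 14 GB or fails to beat 1229.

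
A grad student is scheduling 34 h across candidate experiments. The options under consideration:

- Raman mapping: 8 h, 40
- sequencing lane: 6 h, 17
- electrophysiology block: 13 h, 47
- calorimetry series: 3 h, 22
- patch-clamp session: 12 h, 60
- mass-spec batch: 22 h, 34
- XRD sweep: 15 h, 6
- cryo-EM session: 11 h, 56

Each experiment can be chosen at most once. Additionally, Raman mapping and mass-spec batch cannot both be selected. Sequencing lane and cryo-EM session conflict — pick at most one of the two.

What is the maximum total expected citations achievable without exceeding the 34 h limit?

Taking Raman mapping + calorimetry series + patch-clamp session + cryo-EM session: 34 h used, 178 in expected citations.
Next best is Raman mapping + patch-clamp session + cryo-EM session at 156 (31 h) — short by 22.

178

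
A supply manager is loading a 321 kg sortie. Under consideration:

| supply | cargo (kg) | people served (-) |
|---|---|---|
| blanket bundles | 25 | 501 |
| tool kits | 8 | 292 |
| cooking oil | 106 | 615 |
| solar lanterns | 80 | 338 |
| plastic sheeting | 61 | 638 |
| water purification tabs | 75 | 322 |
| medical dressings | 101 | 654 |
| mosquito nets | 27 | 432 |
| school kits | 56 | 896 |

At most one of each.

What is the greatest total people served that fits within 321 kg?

The ratio ordering already packs tightly: blanket bundles + tool kits + plastic sheeting + medical dressings + mosquito nets + school kits, 278 kg, 3413.

3413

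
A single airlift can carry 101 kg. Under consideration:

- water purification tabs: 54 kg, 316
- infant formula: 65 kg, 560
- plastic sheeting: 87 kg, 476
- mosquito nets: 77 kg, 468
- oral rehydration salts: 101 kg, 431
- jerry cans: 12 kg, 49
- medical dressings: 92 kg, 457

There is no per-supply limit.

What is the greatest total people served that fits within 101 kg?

707

Density check — infant formula 8.62, mosquito nets 6.08, water purification tabs 5.85, plastic sheeting 5.47 are the best per kg.
Best packing: infant formula + 3×jerry cans — 101 kg, 707 total.
That's the maximum — no swap from here does better than 707.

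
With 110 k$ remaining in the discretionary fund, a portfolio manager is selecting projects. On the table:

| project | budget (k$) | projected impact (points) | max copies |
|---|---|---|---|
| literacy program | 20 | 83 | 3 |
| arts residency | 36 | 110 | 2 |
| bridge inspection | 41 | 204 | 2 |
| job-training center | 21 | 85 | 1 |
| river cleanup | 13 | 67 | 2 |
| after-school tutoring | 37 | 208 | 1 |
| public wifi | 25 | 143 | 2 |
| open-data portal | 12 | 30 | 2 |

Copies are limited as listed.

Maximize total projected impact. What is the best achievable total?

579

A density-first pass picks river cleanup + after-school tutoring + 2×public wifi — 561 at 100 k$.
The 13 k$ tied up in river cleanup is better spent on job-training center — total rises to 579 (108 k$).
Nothing else within 110 k$ beats 579.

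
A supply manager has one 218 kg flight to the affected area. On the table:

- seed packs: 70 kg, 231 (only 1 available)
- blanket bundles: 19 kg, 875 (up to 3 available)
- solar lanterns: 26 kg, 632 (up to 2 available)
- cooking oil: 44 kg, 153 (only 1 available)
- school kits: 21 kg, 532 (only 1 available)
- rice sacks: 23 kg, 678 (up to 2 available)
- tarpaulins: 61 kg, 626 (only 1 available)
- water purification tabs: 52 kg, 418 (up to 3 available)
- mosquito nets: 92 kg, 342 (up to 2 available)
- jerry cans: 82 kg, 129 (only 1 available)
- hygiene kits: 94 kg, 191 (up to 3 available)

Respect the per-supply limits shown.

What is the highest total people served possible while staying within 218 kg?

Greedy by ratio would take 3×blanket bundles + 2×solar lanterns + school kits + 2×rice sacks: 176 kg used, total 5777.
Replace school kits with tarpaulins: the trade gains 94 net, giving 5871 at 216 kg.
Nothing else within 218 kg beats 5871.

5871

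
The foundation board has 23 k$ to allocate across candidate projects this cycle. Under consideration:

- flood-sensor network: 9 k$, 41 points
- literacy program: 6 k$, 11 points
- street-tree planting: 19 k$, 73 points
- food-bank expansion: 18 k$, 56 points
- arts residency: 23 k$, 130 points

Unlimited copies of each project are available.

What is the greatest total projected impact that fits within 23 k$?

Taking arts residency: 23 k$ used, 130 in projected impact.
Nothing else within 23 k$ beats 130.

130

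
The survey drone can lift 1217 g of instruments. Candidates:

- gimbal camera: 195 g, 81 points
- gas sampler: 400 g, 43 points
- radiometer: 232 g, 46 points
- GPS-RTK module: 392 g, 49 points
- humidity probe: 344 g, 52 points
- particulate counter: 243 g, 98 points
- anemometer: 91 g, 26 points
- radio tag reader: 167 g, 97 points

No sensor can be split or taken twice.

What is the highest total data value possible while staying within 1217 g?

374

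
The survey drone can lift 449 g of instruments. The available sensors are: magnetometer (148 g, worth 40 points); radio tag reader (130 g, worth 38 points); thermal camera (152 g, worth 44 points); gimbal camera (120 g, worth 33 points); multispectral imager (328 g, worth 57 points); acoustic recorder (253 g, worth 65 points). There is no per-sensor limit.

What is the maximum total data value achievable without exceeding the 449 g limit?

A density-first pass picks 3×radio tag reader — 114 at 390 g.
Replace 2×radio tag reader with 2×thermal camera: the trade gains 12 net, giving 126 at 434 g.
The spare 15 g is too small for any remaining sensor, and no exchange beats 126.

126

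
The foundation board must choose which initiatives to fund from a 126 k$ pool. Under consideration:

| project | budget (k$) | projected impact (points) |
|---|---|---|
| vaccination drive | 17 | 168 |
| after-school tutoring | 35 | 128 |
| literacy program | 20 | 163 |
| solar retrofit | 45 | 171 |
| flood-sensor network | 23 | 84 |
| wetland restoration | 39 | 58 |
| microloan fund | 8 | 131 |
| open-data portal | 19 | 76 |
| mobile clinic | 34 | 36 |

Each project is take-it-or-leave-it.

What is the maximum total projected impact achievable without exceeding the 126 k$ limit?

The ratio heuristic lands on vaccination drive + literacy program + solar retrofit + microloan fund + open-data portal (709) but leaves 17 k$ idle.
Dropping open-data portal frees 19 k$; slotting in after-school tutoring (35 k$) lifts the total to 761 at 125 k$.
Next best is vaccination drive + after-school tutoring + literacy program + flood-sensor network + microloan fund + open-data portal at 750 (122 k$) — short by 11.

761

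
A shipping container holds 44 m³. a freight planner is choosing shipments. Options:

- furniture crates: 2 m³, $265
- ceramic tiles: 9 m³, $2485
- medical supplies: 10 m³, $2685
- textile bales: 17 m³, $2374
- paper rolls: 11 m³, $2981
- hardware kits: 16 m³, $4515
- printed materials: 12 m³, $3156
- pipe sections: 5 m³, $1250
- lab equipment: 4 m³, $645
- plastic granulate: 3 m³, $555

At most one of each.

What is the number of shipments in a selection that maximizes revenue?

Optimal total is 11902.
One optimal bundle: paper rolls + hardware kits + printed materials + pipe sections (44 m³).
Every optimal selection uses 4 shipments.

4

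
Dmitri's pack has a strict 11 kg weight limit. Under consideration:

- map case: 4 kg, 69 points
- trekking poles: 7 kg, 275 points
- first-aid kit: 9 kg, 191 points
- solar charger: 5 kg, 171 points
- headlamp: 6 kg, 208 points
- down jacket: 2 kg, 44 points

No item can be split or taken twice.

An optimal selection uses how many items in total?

Best achievable utility is 379.
One optimal bundle: solar charger + headlamp (11 kg).
Any selection reaching 379 contains exactly 2 items.

2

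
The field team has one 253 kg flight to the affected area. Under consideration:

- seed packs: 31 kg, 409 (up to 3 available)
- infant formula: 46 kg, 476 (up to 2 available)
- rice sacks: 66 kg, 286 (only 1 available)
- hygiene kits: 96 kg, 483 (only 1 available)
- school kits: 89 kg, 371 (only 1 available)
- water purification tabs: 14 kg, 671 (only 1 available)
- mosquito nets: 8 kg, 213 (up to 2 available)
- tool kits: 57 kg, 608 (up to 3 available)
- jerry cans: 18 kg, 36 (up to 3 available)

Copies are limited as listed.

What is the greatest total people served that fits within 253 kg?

3607

A density-first pass picks 3×seed packs + water purification tabs + 2×mosquito nets + 2×tool kits — 3540 at 237 kg.
Replace seed packs with infant formula: the trade gains 67 net, giving 3607 at 252 kg.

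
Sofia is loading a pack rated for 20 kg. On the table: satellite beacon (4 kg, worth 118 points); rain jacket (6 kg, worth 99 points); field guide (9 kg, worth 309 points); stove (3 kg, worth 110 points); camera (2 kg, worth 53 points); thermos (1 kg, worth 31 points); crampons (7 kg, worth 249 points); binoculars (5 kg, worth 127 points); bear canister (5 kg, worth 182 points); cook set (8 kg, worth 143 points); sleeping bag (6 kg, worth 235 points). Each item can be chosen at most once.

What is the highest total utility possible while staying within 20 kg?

A density-first pass picks satellite beacon + stove + thermos + bear canister + sleeping bag — 676 at 19 kg.
Dropping satellite beacon and stove and thermos frees 8 kg; slotting in field guide (9 kg) lifts the total to 726 at 20 kg.
No other feasible combination exceeds 726.

726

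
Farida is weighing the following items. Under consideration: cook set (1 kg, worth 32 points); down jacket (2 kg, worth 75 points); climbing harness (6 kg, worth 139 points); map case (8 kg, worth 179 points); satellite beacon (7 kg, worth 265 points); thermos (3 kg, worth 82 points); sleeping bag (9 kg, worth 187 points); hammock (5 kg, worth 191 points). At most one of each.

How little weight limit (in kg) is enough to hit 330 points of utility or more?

9

Need the lightest bundle worth ≥ 330.
Taking down jacket + satellite beacon gives 340 (≥ 330) for 9 kg.
No combination under 9 kg hits 330.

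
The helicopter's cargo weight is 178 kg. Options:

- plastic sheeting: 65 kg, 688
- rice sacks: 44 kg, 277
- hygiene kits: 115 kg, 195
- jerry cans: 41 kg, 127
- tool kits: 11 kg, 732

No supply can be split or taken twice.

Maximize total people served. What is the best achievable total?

1824

The ratio ordering already packs tightly: plastic sheeting + rice sacks + jerry cans + tool kits, 161 kg, 1824.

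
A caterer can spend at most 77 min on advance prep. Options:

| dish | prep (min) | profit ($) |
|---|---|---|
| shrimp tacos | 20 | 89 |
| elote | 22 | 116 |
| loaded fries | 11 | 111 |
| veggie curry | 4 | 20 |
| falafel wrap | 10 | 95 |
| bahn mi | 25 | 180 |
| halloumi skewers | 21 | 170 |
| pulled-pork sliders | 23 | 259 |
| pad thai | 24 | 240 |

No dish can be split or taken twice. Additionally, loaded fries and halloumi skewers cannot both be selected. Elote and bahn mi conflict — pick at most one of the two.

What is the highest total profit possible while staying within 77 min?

Loaded fries + veggie curry + falafel wrap + pulled-pork sliders + pad thai uses 72 of the 77 min and totals 725.
Runner-up loaded fries + falafel wrap + pulled-pork sliders + pad thai tops out at 705.

725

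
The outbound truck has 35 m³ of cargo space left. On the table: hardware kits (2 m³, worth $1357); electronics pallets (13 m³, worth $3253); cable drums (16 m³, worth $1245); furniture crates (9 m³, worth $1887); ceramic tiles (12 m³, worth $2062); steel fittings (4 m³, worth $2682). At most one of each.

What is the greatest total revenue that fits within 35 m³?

9354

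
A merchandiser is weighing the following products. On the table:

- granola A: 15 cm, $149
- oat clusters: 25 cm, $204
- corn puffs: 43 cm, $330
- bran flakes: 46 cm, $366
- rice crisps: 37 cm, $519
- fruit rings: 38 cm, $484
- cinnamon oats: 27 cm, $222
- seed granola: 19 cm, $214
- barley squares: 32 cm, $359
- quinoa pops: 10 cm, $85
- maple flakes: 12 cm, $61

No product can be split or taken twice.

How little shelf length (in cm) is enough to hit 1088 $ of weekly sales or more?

85

Minimise cm subject to total weekly sales ≥ 1088.
rice crisps + fruit rings + quinoa pops: 1088 weekly sales at 85 cm.
Below 85 cm the best achievable stays under 1088.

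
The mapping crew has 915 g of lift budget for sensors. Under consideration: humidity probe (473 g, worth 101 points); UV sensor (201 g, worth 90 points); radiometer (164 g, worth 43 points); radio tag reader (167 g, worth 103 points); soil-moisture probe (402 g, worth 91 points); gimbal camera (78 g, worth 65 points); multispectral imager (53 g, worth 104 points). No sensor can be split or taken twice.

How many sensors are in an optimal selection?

5

The maximum data value within 915 g is 453.
For example UV sensor + radio tag reader + soil-moisture probe + gimbal camera + multispectral imager achieves it, using 901 g.
Every optimal selection uses 5 sensors.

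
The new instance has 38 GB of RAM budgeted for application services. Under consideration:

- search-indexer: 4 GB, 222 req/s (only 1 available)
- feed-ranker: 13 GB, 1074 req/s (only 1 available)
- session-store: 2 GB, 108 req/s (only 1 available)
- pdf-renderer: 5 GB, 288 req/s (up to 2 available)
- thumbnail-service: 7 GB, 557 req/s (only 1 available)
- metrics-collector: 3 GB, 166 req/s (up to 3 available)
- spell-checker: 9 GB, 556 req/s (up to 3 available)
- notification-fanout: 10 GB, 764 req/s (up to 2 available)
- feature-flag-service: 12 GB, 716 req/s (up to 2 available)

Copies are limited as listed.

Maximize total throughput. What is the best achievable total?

Greedy by ratio would take feed-ranker + pdf-renderer + thumbnail-service + metrics-collector + notification-fanout: 38 GB used, total 2849.
The 10 GB tied up in thumbnail-service and metrics-collector is better spent on notification-fanout — total rises to 2890 (38 GB).

2890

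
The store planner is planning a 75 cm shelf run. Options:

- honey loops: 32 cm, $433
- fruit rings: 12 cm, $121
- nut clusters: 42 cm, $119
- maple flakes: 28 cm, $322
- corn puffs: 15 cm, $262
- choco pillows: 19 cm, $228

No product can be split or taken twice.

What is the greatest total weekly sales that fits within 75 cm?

A density-first pass picks honey loops + corn puffs + choco pillows — 923 at 66 cm.
The 19 cm tied up in choco pillows is better spent on maple flakes — total rises to 1017 (75 cm).
Next best is fruit rings + maple flakes + corn puffs + choco pillows at 933 (74 cm) — short by 84.

1017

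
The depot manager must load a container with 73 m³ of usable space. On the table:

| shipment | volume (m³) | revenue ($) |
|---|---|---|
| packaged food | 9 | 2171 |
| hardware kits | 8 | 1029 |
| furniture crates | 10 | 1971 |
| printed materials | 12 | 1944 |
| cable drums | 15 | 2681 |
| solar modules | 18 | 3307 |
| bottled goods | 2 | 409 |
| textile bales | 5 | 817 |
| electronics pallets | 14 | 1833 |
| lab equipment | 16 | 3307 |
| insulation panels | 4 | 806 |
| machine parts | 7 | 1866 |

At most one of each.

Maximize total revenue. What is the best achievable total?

14746

Density check — machine parts 266.57, packaged food 241.22, lab equipment 206.69 are the best per m³.
Filling by ratio: packaged food + furniture crates + solar modules + bottled goods + textile bales + lab equipment + insulation panels + machine parts for 14654, with 2 m³ left unused.
A better packing is packaged food + furniture crates + printed materials + cable drums + lab equipment + insulation panels + machine parts: 73 m³, total 14746.
Runner-up packaged food + furniture crates + solar modules + bottled goods + textile bales + lab equipment + insulation panels + machine parts tops out at 14654.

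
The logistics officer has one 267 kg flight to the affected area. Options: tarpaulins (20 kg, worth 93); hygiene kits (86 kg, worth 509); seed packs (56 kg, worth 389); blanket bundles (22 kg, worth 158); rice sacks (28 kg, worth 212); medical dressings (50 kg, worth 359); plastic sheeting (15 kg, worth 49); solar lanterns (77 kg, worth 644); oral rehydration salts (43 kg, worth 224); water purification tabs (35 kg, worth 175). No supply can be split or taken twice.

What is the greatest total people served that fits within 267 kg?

1882

By people served per kg: solar lanterns 8.36, rice sacks 7.57, blanket bundles 7.18, medical dressings 7.18 lead.
Greedy by ratio would take tarpaulins + seed packs + blanket bundles + rice sacks + medical dressings + solar lanterns: 253 kg used, total 1855.
Dropping tarpaulins and seed packs frees 76 kg; slotting in hygiene kits (86 kg) lifts the total to 1882 at 263 kg.
Next best is tarpaulins + seed packs + rice sacks + medical dressings + solar lanterns + water purification tabs at 1872 (266 kg) — short by 10.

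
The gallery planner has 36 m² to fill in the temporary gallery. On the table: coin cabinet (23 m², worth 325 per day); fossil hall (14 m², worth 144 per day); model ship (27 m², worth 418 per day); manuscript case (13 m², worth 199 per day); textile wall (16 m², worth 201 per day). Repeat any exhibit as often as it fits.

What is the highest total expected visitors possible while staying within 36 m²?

Taking the top-ratio exhibits first gives model ship for 418 (27 m²).
Dropping model ship frees 27 m²; slotting in coin cabinet + manuscript case (36 m²) lifts the total to 524 at 36 m².
That's the maximum — no swap from here does better than 524.

524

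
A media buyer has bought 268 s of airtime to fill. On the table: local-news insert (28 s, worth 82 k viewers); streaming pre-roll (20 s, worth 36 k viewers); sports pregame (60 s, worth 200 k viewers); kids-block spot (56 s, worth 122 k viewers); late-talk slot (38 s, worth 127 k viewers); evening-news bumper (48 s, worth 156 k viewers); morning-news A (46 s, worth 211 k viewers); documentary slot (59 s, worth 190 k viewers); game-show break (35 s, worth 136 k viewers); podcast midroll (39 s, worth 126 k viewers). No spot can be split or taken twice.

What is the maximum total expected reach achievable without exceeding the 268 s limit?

956

By expected reach per s: morning-news A 4.59, game-show break 3.89, late-talk slot 3.34, sports pregame 3.33 lead.
Taking sports pregame + late-talk slot + evening-news bumper + morning-news A + game-show break + podcast midroll: 266 s used, 956 in expected reach.
No other feasible combination exceeds 956.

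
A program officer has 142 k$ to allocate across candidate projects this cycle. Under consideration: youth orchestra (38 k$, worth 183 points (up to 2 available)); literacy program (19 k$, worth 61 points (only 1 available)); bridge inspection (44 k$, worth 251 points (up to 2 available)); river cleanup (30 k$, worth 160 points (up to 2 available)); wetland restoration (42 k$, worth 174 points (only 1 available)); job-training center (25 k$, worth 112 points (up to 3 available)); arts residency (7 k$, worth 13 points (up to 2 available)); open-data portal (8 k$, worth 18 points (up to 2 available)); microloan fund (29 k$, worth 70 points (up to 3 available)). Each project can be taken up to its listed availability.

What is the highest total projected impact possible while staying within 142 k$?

754

Greedy by ratio would take literacy program + 2×bridge inspection + river cleanup: 137 k$ used, total 723.
Dropping literacy program and bridge inspection frees 63 k$; slotting in youth orchestra + river cleanup (68 k$) lifts the total to 754 at 142 k$.
No other feasible combination exceeds 754.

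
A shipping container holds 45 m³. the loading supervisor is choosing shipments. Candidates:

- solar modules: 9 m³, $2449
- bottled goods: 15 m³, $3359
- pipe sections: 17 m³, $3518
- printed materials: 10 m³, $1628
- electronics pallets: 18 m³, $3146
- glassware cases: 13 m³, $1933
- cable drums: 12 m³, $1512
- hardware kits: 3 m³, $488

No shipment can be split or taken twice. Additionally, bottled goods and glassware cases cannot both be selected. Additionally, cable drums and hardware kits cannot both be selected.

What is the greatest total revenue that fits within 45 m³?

Best packing: solar modules + bottled goods + pipe sections + hardware kits — 44 m³, 9814 total.
Next best is solar modules + bottled goods + electronics pallets + hardware kits at 9442 (45 m³) — short by 372.

9814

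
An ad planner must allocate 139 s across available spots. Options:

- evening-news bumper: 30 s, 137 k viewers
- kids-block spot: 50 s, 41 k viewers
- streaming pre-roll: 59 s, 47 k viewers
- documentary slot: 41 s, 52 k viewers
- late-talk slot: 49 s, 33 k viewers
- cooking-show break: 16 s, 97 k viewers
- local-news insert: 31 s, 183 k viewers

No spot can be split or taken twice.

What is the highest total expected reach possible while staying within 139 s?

By expected reach per s: cooking-show break 6.06, local-news insert 5.90, evening-news bumper 4.57, documentary slot 1.27 lead.
Taking evening-news bumper + documentary slot + cooking-show break + local-news insert: 118 s used, 469 in expected reach.
Every other selection either busts 139 s or fails to beat 469.

469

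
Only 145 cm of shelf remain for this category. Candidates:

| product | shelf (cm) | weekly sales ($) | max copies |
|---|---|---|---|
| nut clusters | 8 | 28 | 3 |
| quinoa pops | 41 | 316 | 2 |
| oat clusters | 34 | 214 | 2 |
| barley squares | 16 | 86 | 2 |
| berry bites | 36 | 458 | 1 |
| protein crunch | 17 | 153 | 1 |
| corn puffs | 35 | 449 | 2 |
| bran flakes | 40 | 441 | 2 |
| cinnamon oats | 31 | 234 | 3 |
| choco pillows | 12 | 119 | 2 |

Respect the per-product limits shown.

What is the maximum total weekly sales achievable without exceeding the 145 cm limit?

Greedy by ratio would take nut clusters + berry bites + 2×corn puffs + 2×choco pillows: 138 cm used, total 1622.
The 12 cm tied up in choco pillows is better spent on protein crunch — total rises to 1656 (143 cm).
That's the maximum — no swap from here does better than 1656.

1656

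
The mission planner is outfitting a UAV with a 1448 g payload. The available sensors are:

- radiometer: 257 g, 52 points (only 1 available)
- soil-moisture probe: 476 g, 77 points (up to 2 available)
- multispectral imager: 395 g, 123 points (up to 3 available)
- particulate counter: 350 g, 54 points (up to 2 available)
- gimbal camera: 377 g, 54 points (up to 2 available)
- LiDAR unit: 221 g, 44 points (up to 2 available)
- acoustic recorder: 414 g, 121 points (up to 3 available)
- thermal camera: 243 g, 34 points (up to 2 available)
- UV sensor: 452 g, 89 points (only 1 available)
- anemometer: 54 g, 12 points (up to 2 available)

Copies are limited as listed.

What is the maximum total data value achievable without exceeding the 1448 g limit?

Filling by ratio: 3×multispectral imager + 2×anemometer for 393, with 155 g left unused.
Replace 2×anemometer with radiometer: the trade gains 28 net, giving 421 at 1442 g.

421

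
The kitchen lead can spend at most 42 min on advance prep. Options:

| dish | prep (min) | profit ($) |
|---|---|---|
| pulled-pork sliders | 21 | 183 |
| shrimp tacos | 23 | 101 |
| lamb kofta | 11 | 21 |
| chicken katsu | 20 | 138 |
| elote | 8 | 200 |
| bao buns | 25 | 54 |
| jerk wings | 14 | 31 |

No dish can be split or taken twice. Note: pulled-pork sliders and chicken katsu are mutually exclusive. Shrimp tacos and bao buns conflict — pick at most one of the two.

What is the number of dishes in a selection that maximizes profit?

Optimal total is 404.
For example pulled-pork sliders + lamb kofta + elote achieves it, using 40 min.
All optima have 3 dishes.

3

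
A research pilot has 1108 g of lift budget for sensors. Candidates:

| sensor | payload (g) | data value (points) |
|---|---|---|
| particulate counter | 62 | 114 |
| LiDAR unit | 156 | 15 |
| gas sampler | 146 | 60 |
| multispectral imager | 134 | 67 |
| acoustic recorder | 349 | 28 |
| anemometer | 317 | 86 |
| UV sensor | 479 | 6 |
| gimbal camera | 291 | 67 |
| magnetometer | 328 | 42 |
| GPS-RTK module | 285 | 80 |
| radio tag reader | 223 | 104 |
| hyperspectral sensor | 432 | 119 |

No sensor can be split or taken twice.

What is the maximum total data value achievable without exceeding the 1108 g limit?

464

The ratio heuristic lands on particulate counter + LiDAR unit + gas sampler + multispectral imager + GPS-RTK module + radio tag reader (440) but leaves 102 g idle.
Dropping LiDAR unit and GPS-RTK module frees 441 g; slotting in hyperspectral sensor (432 g) lifts the total to 464 at 997 g.
The closest alternative, particulate counter + multispectral imager + anemometer + GPS-RTK module + radio tag reader, reaches only 451.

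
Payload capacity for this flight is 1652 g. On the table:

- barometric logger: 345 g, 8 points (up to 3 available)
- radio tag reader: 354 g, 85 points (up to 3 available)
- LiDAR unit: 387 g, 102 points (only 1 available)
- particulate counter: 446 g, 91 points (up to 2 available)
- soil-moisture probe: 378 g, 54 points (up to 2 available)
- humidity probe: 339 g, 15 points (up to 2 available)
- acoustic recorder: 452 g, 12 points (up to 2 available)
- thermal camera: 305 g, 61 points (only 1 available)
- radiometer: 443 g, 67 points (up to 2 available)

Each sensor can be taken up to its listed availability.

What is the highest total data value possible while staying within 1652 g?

369

Ranking by ratio (data value/g): LiDAR unit 0.26, radio tag reader 0.24, particulate counter 0.20, thermal camera 0.20.
Taking the top-ratio sensors first gives 3×radio tag reader + LiDAR unit for 357 (1449 g).
The 708 g tied up in 2×radio tag reader is better spent on 2×particulate counter — total rises to 369 (1633 g).
Every other selection either busts 1652 g or exceeds an availability limit or fails to beat 369.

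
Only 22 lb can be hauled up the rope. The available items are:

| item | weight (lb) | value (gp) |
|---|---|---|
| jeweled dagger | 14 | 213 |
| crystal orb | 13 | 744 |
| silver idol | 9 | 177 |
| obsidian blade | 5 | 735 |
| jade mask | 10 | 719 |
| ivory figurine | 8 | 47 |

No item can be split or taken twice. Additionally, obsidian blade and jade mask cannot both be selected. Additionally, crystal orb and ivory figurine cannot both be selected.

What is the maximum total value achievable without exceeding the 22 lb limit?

1479

Crystal orb + obsidian blade uses 18 of the 22 lb and totals 1479.
Next best is silver idol + obsidian blade + ivory figurine at 959 (22 lb) — short by 520.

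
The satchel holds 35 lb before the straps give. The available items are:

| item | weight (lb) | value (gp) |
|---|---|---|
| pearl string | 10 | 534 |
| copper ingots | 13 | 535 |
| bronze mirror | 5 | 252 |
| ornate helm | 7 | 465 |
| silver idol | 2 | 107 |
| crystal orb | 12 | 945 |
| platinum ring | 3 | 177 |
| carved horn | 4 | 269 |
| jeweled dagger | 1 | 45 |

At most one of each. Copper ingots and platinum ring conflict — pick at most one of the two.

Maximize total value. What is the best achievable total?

2320

A density-first pass picks bronze mirror + ornate helm + silver idol + crystal orb + platinum ring + carved horn + jeweled dagger — 2260 at 34 lb.
Replace bronze mirror and platinum ring and jeweled dagger with pearl string: the trade gains 60 net, giving 2320 at 35 lb.
Next best is pearl string + ornate helm + silver idol + crystal orb + platinum ring + jeweled dagger at 2273 (35 lb) — short by 47.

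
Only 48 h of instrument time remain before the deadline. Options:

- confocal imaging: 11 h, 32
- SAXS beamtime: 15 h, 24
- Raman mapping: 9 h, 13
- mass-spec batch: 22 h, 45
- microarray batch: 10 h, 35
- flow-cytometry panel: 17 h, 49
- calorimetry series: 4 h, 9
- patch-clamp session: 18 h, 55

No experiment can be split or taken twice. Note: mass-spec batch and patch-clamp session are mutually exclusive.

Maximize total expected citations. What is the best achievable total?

139

Density check — microarray batch 3.50, patch-clamp session 3.06, confocal imaging 2.91, flow-cytometry panel 2.88 are the best per h.
The ratio heuristic lands on confocal imaging + microarray batch + calorimetry series + patch-clamp session (131) but leaves 5 h idle.
Dropping confocal imaging and calorimetry series frees 15 h; slotting in flow-cytometry panel (17 h) lifts the total to 139 at 45 h.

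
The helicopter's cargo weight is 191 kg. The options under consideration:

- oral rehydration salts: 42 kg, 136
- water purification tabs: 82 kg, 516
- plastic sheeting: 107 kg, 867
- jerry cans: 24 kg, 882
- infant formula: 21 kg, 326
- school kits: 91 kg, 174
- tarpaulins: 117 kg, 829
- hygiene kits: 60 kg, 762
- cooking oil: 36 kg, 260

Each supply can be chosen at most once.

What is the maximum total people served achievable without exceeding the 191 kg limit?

Density check — jerry cans 36.75, infant formula 15.52, hygiene kits 12.70, plastic sheeting 8.10 are the best per kg.
A density-first pass picks oral rehydration salts + jerry cans + infant formula + hygiene kits + cooking oil — 2366 at 183 kg.
Dropping oral rehydration salts and infant formula and cooking oil frees 99 kg; slotting in plastic sheeting (107 kg) lifts the total to 2511 at 191 kg.

2511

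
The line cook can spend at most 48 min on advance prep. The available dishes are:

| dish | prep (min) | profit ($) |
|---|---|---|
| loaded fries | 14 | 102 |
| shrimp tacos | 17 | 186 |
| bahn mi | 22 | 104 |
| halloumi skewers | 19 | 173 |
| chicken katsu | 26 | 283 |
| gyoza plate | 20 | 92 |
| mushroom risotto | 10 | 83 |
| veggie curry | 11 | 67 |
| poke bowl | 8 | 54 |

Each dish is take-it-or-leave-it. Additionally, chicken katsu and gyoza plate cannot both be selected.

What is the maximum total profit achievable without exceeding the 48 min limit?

469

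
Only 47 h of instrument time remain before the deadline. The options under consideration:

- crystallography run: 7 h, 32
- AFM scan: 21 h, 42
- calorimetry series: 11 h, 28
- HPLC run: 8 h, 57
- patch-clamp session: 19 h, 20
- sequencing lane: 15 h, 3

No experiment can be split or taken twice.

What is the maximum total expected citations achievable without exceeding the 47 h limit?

159

Density check — HPLC run 7.12, crystallography run 4.57, calorimetry series 2.55 are the best per h.
The ratio ordering already packs tightly: crystallography run + AFM scan + calorimetry series + HPLC run, 47 h, 159.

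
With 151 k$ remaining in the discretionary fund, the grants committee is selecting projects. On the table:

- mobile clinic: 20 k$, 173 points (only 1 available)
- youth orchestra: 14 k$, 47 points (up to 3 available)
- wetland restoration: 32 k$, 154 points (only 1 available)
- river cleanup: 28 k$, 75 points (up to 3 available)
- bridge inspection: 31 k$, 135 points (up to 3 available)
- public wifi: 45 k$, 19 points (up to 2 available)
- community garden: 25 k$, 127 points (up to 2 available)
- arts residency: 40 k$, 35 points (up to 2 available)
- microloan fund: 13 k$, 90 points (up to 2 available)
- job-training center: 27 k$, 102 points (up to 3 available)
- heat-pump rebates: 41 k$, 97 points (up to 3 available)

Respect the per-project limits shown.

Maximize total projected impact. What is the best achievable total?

816

Greedy by ratio would take mobile clinic + youth orchestra + wetland restoration + 2×community garden + 2×microloan fund: 142 k$ used, total 808.
The 25 k$ tied up in community garden is better spent on bridge inspection — total rises to 816 (148 k$).
The spare 3 k$ is too small for any remaining project, and no exchange beats 816.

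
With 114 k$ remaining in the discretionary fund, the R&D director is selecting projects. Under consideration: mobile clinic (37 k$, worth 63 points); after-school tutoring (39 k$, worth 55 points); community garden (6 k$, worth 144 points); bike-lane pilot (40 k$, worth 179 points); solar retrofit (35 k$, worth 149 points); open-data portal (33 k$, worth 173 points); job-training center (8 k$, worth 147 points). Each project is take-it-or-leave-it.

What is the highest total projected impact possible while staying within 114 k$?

Filling by ratio: community garden + bike-lane pilot + open-data portal + job-training center for 643, with 27 k$ left unused.
The 8 k$ tied up in job-training center is better spent on solar retrofit — total rises to 645 (114 k$).

645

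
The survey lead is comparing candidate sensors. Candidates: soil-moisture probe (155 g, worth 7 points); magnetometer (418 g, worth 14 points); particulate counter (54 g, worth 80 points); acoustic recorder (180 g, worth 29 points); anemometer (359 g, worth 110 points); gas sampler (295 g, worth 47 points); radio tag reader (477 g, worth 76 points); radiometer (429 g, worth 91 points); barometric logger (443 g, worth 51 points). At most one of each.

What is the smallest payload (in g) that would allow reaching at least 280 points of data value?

Look for the lowest-payload combination reaching 280.
particulate counter + anemometer + radiometer reaches 281 using 842 g.
Any bundle with less than 842 g falls short of 280.

842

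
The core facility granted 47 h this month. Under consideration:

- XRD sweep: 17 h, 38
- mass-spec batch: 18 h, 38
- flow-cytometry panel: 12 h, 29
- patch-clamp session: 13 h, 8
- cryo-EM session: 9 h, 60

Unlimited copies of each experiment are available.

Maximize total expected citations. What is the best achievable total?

By expected citations per h: cryo-EM session 6.67, flow-cytometry panel 2.42, XRD sweep 2.24, mass-spec batch 2.11 lead.
Best packing: 5×cryo-EM session — 45 h, 300 total.
Every other selection either busts 47 h or fails to beat 300.

300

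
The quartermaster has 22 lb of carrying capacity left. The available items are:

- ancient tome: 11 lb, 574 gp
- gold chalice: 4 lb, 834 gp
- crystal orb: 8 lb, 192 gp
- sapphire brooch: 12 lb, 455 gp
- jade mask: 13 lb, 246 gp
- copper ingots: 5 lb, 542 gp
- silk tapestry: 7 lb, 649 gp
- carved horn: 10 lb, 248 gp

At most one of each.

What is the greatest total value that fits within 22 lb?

Density check — gold chalice 208.50, copper ingots 108.40, silk tapestry 92.71, ancient tome 52.18 are the best per lb.
Taking the top-ratio items first gives gold chalice + copper ingots + silk tapestry for 2025 (16 lb).
Replace copper ingots with ancient tome: the trade gains 32 net, giving 2057 at 22 lb.
Next best is gold chalice + copper ingots + silk tapestry at 2025 (16 lb) — short by 32.

2057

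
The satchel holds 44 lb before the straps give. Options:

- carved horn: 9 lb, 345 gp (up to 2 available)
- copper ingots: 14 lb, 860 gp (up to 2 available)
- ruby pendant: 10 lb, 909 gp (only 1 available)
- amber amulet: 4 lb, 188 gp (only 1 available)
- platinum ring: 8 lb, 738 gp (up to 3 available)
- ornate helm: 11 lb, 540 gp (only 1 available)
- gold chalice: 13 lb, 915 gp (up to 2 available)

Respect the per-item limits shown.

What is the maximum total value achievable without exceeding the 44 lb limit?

3488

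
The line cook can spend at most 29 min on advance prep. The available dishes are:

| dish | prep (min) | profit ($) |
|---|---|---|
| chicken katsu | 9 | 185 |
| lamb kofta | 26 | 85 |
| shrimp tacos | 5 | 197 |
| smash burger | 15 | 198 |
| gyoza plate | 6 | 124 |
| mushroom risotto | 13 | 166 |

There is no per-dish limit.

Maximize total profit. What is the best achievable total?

985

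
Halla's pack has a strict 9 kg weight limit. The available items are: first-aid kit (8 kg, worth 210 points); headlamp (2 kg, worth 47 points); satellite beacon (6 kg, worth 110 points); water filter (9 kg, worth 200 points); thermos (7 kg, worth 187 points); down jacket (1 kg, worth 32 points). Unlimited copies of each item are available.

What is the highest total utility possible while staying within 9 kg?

Taking 9×down jacket: 9 kg used, 288 in utility.
No other feasible combination exceeds 288.

288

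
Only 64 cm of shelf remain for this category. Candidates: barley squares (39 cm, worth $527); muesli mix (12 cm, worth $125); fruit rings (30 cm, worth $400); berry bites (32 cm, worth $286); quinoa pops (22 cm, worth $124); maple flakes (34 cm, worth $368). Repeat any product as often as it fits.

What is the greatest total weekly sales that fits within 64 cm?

Density check — barley squares 13.51, fruit rings 13.33, maple flakes 10.82 are the best per cm.
Filling by ratio: barley squares + 2×muesli mix for 777, with 1 cm left unused.
Replace barley squares and 2×muesli mix with 2×fruit rings: the trade gains 23 net, giving 800 at 60 cm.

800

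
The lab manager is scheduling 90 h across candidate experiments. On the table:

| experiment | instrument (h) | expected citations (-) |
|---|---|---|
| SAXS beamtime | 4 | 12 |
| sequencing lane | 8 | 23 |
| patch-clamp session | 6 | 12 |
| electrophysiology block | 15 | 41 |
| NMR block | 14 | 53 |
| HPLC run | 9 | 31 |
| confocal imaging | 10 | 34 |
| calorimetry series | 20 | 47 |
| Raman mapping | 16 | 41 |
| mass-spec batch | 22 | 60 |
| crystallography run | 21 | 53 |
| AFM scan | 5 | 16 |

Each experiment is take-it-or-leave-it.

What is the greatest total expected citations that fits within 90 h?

Taking the top-ratio experiments first gives SAXS beamtime + sequencing lane + electrophysiology block + NMR block + HPLC run + confocal imaging + mass-spec batch + AFM scan for 270 (87 h).
Dropping sequencing lane and AFM scan frees 13 h; slotting in Raman mapping (16 h) lifts the total to 272 at 90 h.
Nothing else within 90 h beats 272.

272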